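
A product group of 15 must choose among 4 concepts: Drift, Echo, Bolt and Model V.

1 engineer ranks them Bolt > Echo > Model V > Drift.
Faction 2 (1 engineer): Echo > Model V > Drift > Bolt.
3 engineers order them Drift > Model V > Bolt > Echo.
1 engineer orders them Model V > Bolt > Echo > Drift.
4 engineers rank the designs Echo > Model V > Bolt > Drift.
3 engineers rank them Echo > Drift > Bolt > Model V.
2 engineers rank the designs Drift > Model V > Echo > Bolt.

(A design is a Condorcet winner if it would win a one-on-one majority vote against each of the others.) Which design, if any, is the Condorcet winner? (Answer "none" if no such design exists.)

Echo

Check each pair by majority over 15 ballots:
Drift vs Echo: Drift is ranked higher on 3+2 = 5 ballots, Echo on 10. Echo wins 10–5.
Drift vs Bolt: 9 to 6, Drift.
Drift vs Model V: 8 to 7, Drift.
Echo vs Bolt: 1+4+3+2 = 10 for Echo, 5 for Bolt — Echo by 10–5.
Echo vs Model V: 9 to 6, Echo.
Bolt vs Model V: 1+3 = 4 for Bolt, 11 for Model V — Model V by 11–4.
Echo beats each of Drift, Bolt, Model V — Echo is the Condorcet winner.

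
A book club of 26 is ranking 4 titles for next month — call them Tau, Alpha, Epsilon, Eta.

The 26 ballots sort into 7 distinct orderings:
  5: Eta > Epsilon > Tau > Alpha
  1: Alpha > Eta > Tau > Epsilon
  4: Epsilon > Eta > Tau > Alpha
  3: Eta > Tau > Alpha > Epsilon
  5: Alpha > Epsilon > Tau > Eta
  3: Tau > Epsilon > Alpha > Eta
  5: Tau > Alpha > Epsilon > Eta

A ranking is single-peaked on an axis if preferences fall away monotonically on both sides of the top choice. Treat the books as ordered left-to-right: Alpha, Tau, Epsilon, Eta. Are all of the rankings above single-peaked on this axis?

no

Axis positions: Alpha=1, Tau=2, Epsilon=3, Eta=4.
Cluster 1 (peak Eta at position 4): ranking walks positions 4-3-2-1, expanding outward from the peak — single-peaked.
Cluster 2: ranking walks positions 1-4-2-3; Eta is ranked above Tau even though Tau lies between Eta and the peak Alpha on the axis — preferences dip and rise again. Not single-peaked.
Cluster 3 (peak Epsilon at position 3): ranking walks positions 3-4-2-1, expanding outward from the peak — single-peaked.
Cluster 4: ranking walks positions 4-2-1-3; Tau is ranked above Epsilon even though Epsilon lies between Tau and the peak Eta on the axis — preferences dip and rise again. Not single-peaked.
Cluster 5: ranking walks positions 1-3-2-4; Epsilon is ranked above Tau even though Tau lies between Epsilon and the peak Alpha on the axis — preferences dip and rise again. Not single-peaked.
Cluster 6 (peak Tau at position 2): ranking walks positions 2-3-1-4, expanding outward from the peak — single-peaked.
Cluster 7 (peak Tau at position 2): ranking walks positions 2-1-3-4, expanding outward from the peak — single-peaked.
Cluster 2 violates single-peakedness, so the profile is not single-peaked on this axis.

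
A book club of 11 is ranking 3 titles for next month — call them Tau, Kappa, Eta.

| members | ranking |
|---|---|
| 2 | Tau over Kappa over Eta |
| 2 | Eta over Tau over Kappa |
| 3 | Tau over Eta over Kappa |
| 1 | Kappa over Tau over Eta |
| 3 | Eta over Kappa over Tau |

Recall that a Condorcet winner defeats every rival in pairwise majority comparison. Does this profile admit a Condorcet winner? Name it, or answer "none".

Tau

Pairwise majorities:
Tau vs Kappa: Tau, 7–4.
Tau vs Eta: Tau is ranked higher on 2+3+1 = 6 ballots, Eta on 5. Tau wins 6–5.
Kappa vs Eta: Kappa preferred on 2+1 = 3 ballots; Eta wins 8–3.
Tau wins every pairwise contest, so Tau is the Condorcet winner.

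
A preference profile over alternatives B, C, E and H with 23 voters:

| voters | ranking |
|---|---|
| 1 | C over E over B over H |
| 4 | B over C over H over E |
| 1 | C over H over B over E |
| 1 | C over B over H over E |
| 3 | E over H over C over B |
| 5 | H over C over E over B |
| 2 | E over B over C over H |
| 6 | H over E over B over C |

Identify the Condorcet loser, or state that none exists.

Head-to-head results (23 voters):
B vs C: 4+2+6 = 12 for B, 11 for C — B by 12–11.
B–E: E 17–6.
B vs H: 1+4+1+2 = 8 for B, 15 for H — H by 15–8.
C vs E: 12 to 11, C.
C vs H: H wins 14–9.
E–H: H 17–6.
Every alternative wins at least one matchup (B beats C; C beats E; E beats B; H beats B), so there is no Condorcet loser.

none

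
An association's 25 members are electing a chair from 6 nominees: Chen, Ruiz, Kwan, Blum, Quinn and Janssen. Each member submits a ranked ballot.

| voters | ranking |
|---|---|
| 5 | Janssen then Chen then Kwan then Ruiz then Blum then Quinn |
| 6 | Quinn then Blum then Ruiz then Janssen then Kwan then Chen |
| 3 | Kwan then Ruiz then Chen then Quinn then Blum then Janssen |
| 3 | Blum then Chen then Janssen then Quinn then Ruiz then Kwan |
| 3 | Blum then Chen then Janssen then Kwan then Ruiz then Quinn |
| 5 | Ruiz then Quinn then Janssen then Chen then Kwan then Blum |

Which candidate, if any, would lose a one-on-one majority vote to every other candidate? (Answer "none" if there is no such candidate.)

none

Pairwise majorities:
Chen vs Ruiz: Chen is ranked higher on 5+3+3 = 11 ballots, Ruiz on 14. Ruiz wins 14–11.
Chen vs Kwan: 5+3+3+5 = 16 for Chen, 9 for Kwan — Chen by 16–9.
Chen vs Blum: Chen preferred on 5+3+5 = 13 ballots; Chen wins 13–12.
Chen vs Quinn: Chen, 14–11.
Chen vs Janssen: Janssen, 16–9.
Ruiz vs Kwan: Ruiz is ranked higher on 6+3+5 = 14 ballots, Kwan on 11. Ruiz wins 14–11.
Ruiz vs Blum: Ruiz, 13–12.
Ruiz vs Quinn: Ruiz wins 16–9.
Ruiz–Janssen: Ruiz 14–11.
Kwan vs Blum: 13 to 12, Kwan.
Kwan vs Quinn: 5+3+3 = 11 for Kwan, 14 for Quinn — Quinn by 14–11.
Kwan vs Janssen: Janssen wins 22–3.
Blum–Quinn: Quinn 14–11.
Blum vs Janssen: Blum, 15–10.
Quinn vs Janssen: Quinn is ranked higher on 6+3+5 = 14 ballots, Janssen on 11. Quinn wins 14–11.
No candidate is winless: Chen beats Kwan; Ruiz beats Chen; Kwan beats Blum; Blum beats Janssen; Quinn beats Kwan; Janssen beats Chen. There is no Condorcet loser.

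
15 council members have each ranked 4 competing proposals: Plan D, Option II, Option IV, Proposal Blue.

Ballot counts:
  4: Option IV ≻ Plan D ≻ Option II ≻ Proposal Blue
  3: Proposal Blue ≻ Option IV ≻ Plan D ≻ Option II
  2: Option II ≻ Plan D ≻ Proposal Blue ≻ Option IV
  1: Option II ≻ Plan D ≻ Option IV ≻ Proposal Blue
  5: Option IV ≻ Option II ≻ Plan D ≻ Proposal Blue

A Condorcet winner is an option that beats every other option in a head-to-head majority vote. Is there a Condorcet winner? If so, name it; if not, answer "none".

Option IV

Pairwise majorities:
Plan D vs Option II: Option II, 8–7.
Plan D vs Option IV: Option IV, 12–3.
Plan D vs Proposal Blue: Plan D, 12–3.
Option II vs Option IV: Option IV, 12–3.
Option II vs Proposal Blue: Option II, 12–3.
Option IV–Proposal Blue: Option IV 10–5.
Option IV defeats every rival head-to-head and is the Condorcet winner.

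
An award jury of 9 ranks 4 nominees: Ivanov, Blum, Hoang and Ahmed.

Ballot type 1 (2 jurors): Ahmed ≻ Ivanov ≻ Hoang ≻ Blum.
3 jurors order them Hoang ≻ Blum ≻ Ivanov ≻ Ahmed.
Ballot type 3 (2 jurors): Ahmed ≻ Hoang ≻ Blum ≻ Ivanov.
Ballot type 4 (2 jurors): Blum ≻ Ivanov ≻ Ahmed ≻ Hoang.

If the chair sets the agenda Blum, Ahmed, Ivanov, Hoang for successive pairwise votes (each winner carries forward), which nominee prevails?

Round 1: Blum vs Ahmed — 5–4, Blum advances.
Round 2: Blum vs Ivanov — 7–2, Blum advances.
Round 3: Blum vs Hoang — 2–7, Hoang advances.
The agenda winner is Hoang.

Hoang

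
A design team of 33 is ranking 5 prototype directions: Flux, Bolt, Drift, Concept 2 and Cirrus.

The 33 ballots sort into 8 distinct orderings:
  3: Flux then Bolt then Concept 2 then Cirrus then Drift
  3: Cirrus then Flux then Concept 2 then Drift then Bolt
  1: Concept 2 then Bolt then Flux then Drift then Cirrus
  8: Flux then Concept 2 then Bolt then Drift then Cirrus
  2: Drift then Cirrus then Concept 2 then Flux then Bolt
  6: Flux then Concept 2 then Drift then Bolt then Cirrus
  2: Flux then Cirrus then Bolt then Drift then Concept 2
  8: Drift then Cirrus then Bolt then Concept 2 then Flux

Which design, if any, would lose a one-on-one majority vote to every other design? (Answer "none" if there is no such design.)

Cirrus

Head-to-head results (33 engineers):
Flux vs Bolt: Flux wins 24–9.
Flux vs Drift: Flux wins 23–10.
Flux vs Concept 2: Flux is ranked higher on 3+3+8+6+2 = 22 ballots, Concept 2 on 11. Flux wins 22–11.
Flux vs Cirrus: Flux is ranked higher on 3+1+8+6+2 = 20 ballots, Cirrus on 13. Flux wins 20–13.
Bolt vs Drift: Drift, 19–14.
Bolt vs Concept 2: Bolt is ranked higher on 3+2+8 = 13 ballots, Concept 2 on 20. Concept 2 wins 20–13.
Bolt vs Cirrus: Bolt preferred on 3+1+8+6 = 18 ballots; Bolt wins 18–15.
Drift vs Concept 2: Drift is ranked higher on 2+2+8 = 12 ballots, Concept 2 on 21. Concept 2 wins 21–12.
Drift vs Cirrus: 25 to 8, Drift.
Concept 2 vs Cirrus: Concept 2 wins 18–15.
Cirrus is beaten in every head-to-head and is the Condorcet loser.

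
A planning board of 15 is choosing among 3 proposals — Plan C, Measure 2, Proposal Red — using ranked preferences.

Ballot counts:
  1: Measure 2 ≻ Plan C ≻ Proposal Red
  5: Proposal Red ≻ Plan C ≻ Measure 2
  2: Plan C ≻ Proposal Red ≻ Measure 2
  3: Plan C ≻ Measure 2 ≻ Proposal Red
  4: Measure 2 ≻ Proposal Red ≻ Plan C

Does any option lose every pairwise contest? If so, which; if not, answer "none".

Pairwise majorities:
Plan C–Measure 2: Plan C 10–5.
Plan C vs Proposal Red: Proposal Red wins 9–6.
Measure 2 vs Proposal Red: Measure 2 preferred on 1+3+4 = 8 ballots; Measure 2 wins 8–7.
Each option has at least one pairwise win (Plan C beats Measure 2; Measure 2 beats Proposal Red; Proposal Red beats Plan C) — no Condorcet loser.

none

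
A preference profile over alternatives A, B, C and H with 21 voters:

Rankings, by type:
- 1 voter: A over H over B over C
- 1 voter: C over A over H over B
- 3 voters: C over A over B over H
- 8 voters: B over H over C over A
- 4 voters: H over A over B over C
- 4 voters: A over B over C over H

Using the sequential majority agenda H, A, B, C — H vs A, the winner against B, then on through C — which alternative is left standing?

B

Round 1: H vs A — 12–9, H advances.
Round 2: H vs B — 6–15, B advances.
Round 3: B vs C — 17–4, B advances.
The agenda winner is B.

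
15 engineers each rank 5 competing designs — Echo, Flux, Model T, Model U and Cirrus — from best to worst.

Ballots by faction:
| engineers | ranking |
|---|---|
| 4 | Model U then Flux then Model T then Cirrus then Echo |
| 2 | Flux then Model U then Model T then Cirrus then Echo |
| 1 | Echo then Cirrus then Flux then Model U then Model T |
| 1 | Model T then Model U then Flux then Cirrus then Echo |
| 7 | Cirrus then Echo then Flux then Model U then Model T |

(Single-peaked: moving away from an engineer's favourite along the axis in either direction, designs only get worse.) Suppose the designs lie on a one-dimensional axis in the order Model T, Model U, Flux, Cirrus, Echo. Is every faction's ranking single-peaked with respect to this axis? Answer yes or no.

yes

Axis positions: Model T=1, Model U=2, Flux=3, Cirrus=4, Echo=5.
Faction 1 (peak Model U at position 2): ranking walks positions 2-3-1-4-5, expanding outward from the peak — single-peaked.
Faction 2 (peak Flux at position 3): ranking walks positions 3-2-1-4-5, expanding outward from the peak — single-peaked.
Faction 3 (peak Echo at position 5): ranking walks positions 5-4-3-2-1, expanding outward from the peak — single-peaked.
Faction 4 (peak Model T at position 1): ranking walks positions 1-2-3-4-5, expanding outward from the peak — single-peaked.
Faction 5 (peak Cirrus at position 4): ranking walks positions 4-5-3-2-1, expanding outward from the peak — single-peaked.
Every ranking is single-peaked on this axis.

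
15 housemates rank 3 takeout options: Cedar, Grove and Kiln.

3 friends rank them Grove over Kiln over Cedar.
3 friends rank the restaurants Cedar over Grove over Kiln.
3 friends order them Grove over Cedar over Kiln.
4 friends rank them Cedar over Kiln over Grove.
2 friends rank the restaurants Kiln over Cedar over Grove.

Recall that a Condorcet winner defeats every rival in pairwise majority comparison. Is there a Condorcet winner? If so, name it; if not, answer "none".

Cedar

Check each pair by majority over 15 ballots:
Cedar–Grove: Cedar 9–6.
Cedar vs Kiln: Cedar wins 10–5.
Grove vs Kiln: Grove wins 9–6.
Only Cedar has no losses; Cedar is the Condorcet winner.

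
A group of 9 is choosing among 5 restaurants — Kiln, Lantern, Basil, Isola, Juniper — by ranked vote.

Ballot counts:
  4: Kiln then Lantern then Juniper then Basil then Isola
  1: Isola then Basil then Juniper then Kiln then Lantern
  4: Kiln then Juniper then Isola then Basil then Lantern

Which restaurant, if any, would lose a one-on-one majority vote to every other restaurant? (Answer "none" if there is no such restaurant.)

Lantern

Pairwise majorities:
Kiln vs Lantern: Kiln is ranked higher on 4+1+4 = 9 ballots, Lantern on 0. Kiln wins 9–0.
Kiln vs Basil: Kiln is ranked higher on 4+4 = 8 ballots, Basil on 1. Kiln wins 8–1.
Kiln vs Isola: Kiln preferred on 4+4 = 8 ballots; Kiln wins 8–1.
Kiln vs Juniper: 8 to 1, Kiln.
Lantern vs Basil: 4 for Lantern, 5 for Basil — Basil by 5–4.
Lantern vs Isola: Isola wins 5–4.
Lantern–Juniper: Juniper 5–4.
Basil vs Isola: Isola, 5–4.
Basil vs Juniper: Juniper, 8–1.
Isola vs Juniper: Juniper, 8–1.
Lantern loses to every other restaurant — it is the Condorcet loser.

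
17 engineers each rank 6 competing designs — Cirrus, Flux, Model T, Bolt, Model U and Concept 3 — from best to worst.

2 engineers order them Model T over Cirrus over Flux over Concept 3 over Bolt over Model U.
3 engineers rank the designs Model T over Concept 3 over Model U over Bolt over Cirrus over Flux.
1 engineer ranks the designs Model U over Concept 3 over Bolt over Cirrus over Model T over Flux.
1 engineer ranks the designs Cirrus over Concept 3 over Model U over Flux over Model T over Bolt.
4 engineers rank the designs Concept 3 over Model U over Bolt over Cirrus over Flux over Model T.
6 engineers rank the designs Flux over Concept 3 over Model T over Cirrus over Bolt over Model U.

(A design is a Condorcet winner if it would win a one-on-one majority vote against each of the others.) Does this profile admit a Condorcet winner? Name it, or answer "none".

Concept 3

Head-to-head results (17 engineers):
Cirrus vs Flux: Cirrus wins 11–6.
Cirrus–Model T: Model T 11–6.
Cirrus vs Bolt: Cirrus is ranked higher on 2+1+6 = 9 ballots, Bolt on 8. Cirrus wins 9–8.
Cirrus vs Model U: 9 to 8, Cirrus.
Cirrus vs Concept 3: Concept 3, 14–3.
Flux vs Model T: Flux preferred on 1+4+6 = 11 ballots; Flux wins 11–6.
Flux–Bolt: Flux 9–8.
Flux vs Model U: Model U, 9–8.
Flux–Concept 3: Concept 3 9–8.
Model T vs Bolt: Model T wins 12–5.
Model T vs Model U: Model T, 11–6.
Model T vs Concept 3: Model T preferred on 2+3 = 5 ballots; Concept 3 wins 12–5.
Bolt vs Model U: Bolt preferred on 2+6 = 8 ballots; Model U wins 9–8.
Bolt–Concept 3: Concept 3 17–0.
Model U vs Concept 3: 1 to 16, Concept 3.
Concept 3 wins every pairwise contest, so Concept 3 is the Condorcet winner.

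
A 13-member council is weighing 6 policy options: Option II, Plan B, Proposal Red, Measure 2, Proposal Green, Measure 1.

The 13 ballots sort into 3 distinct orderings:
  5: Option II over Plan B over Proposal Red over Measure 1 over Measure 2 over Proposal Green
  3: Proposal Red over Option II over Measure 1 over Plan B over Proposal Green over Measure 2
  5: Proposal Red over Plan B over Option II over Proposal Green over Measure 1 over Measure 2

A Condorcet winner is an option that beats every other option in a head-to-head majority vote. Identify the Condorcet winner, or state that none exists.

Proposal Red

Pairwise majorities:
Option II vs Plan B: 8 to 5, Option II.
Option II vs Proposal Red: Proposal Red wins 8–5.
Option II vs Measure 2: Option II wins 13–0.
Option II vs Proposal Green: 5+3+5 = 13 for Option II, 0 for Proposal Green — Option II by 13–0.
Option II vs Measure 1: Option II wins 13–0.
Plan B vs Proposal Red: 5 to 8, Proposal Red.
Plan B–Measure 2: Plan B 13–0.
Plan B vs Proposal Green: Plan B preferred on 5+3+5 = 13 ballots; Plan B wins 13–0.
Plan B vs Measure 1: Plan B wins 10–3.
Proposal Red vs Measure 2: 13 to 0, Proposal Red.
Proposal Red vs Proposal Green: Proposal Red, 13–0.
Proposal Red–Measure 1: Proposal Red 13–0.
Measure 2 vs Proposal Green: Proposal Green, 8–5.
Measure 2 vs Measure 1: Measure 2 is ranked higher on 0 ballots, Measure 1 on 13. Measure 1 wins 13–0.
Proposal Green vs Measure 1: 5 to 8, Measure 1.
Proposal Red beats each of Option II, Plan B, Measure 2, Proposal Green, Measure 1 — Proposal Red is the Condorcet winner.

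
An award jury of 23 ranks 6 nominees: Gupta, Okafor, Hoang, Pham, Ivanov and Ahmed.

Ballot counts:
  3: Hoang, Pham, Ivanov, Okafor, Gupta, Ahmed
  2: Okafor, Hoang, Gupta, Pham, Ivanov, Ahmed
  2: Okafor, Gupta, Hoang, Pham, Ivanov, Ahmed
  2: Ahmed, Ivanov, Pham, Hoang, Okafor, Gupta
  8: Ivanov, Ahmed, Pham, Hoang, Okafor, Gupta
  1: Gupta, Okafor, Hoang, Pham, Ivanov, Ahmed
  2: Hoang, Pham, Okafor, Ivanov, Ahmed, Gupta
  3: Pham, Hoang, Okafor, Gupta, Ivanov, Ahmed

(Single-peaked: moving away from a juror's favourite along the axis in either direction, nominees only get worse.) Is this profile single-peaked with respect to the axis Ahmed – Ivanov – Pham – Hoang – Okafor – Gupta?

yes

Axis positions: Ahmed=1, Ivanov=2, Pham=3, Hoang=4, Okafor=5, Gupta=6.
Cluster 1 (peak Hoang at position 4): ranking walks positions 4-3-2-5-6-1, expanding outward from the peak — single-peaked.
Cluster 2 (peak Okafor at position 5): ranking walks positions 5-4-6-3-2-1, expanding outward from the peak — single-peaked.
Cluster 3 (peak Okafor at position 5): ranking walks positions 5-6-4-3-2-1, expanding outward from the peak — single-peaked.
Cluster 4 (peak Ahmed at position 1): ranking walks positions 1-2-3-4-5-6, expanding outward from the peak — single-peaked.
Cluster 5 (peak Ivanov at position 2): ranking walks positions 2-1-3-4-5-6, expanding outward from the peak — single-peaked.
Cluster 6 (peak Gupta at position 6): ranking walks positions 6-5-4-3-2-1, expanding outward from the peak — single-peaked.
Cluster 7 (peak Hoang at position 4): ranking walks positions 4-3-5-2-1-6, expanding outward from the peak — single-peaked.
Cluster 8 (peak Pham at position 3): ranking walks positions 3-4-5-6-2-1, expanding outward from the peak — single-peaked.
Every ranking is single-peaked on this axis.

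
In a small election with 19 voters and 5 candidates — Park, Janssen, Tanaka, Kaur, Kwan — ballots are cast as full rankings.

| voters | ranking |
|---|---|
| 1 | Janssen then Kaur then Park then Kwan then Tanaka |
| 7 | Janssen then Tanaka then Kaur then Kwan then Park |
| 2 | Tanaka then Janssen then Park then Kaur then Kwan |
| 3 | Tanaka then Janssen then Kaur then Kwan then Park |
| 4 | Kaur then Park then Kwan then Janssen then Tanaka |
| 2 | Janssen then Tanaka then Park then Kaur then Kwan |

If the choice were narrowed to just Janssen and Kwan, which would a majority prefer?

Janssen

Ballots ranking Janssen above Kwan: 1 + 7 + 2 + 3 + 2 = 15.
Ballots ranking Kwan above Janssen: 19 − 15 = 4.
Janssen wins the head-to-head 15–4.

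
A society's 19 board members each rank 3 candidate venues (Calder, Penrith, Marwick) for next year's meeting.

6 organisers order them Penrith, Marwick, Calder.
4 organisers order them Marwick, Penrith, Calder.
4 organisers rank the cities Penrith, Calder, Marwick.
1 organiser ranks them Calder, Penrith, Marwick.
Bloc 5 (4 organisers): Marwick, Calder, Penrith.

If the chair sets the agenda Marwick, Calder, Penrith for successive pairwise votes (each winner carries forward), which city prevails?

Penrith

Round 1: Marwick vs Calder — 14–5, Marwick advances.
Round 2: Marwick vs Penrith — 8–11, Penrith advances.
Penrith survives the agenda.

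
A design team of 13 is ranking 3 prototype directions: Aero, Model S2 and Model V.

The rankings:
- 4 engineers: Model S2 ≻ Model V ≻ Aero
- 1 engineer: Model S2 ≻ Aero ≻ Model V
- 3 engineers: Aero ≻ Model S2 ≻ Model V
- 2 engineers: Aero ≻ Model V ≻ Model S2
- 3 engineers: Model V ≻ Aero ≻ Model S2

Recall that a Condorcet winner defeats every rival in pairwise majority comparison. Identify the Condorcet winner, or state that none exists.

none

Pairwise majorities:
Aero–Model S2: Aero 8–5.
Aero vs Model V: Model V wins 7–6.
Model S2–Model V: Model S2 8–5.
Every design loses at least once (Aero loses to Model V; Model S2 loses to Aero; Model V loses to Model S2). The majority relation contains the cycle Aero > Model S2 > Model V > Aero, so there is no Condorcet winner.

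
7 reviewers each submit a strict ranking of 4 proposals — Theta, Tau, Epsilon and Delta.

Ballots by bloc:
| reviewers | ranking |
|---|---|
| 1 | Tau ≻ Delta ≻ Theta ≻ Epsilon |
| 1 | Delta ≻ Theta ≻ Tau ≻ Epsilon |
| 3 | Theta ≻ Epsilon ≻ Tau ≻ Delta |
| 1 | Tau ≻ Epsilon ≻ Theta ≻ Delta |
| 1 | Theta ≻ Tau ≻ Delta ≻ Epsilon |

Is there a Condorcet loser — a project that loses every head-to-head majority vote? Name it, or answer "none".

Head-to-head results (7 reviewers):
Theta–Tau: Theta 5–2.
Theta vs Epsilon: Theta wins 6–1.
Theta vs Delta: Theta is ranked higher on 3+1+1 = 5 ballots, Delta on 2. Theta wins 5–2.
Tau vs Epsilon: 1+1+1+1 = 4 for Tau, 3 for Epsilon — Tau by 4–3.
Tau vs Delta: 6 to 1, Tau.
Epsilon vs Delta: Epsilon, 4–3.
Delta loses to every other project — it is the Condorcet loser.

Delta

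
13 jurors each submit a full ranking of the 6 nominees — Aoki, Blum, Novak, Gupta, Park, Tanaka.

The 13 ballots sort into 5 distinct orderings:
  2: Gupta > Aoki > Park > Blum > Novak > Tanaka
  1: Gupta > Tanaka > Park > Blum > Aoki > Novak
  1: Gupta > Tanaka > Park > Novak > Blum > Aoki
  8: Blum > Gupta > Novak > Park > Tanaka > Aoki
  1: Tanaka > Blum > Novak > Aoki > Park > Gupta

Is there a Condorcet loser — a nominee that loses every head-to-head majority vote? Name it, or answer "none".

Aoki

Pairwise majorities:
Aoki–Blum: Blum 11–2.
Aoki–Novak: Novak 10–3.
Aoki–Gupta: Gupta 12–1.
Aoki vs Park: Aoki preferred on 2+1 = 3 ballots; Park wins 10–3.
Aoki vs Tanaka: Tanaka wins 11–2.
Blum vs Novak: Blum, 12–1.
Blum vs Gupta: Blum wins 9–4.
Blum vs Park: Blum preferred on 8+1 = 9 ballots; Blum wins 9–4.
Blum–Tanaka: Blum 10–3.
Novak–Gupta: Gupta 12–1.
Novak vs Park: 9 to 4, Novak.
Novak vs Tanaka: Novak wins 10–3.
Gupta vs Park: Gupta is ranked higher on 2+1+1+8 = 12 ballots, Park on 1. Gupta wins 12–1.
Gupta vs Tanaka: Gupta, 12–1.
Park vs Tanaka: Park, 10–3.
Aoki is beaten in every head-to-head and is the Condorcet loser.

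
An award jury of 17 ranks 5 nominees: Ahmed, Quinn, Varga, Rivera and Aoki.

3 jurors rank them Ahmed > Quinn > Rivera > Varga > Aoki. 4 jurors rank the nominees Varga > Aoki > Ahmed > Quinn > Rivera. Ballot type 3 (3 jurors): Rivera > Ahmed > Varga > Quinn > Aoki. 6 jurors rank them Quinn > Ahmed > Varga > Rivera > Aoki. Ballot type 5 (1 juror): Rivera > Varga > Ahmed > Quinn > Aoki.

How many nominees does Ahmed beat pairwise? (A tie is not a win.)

4

Ahmed against each rival (17 jurors):
Ahmed–Quinn: Ahmed 11–6.
Ahmed vs Varga: Ahmed, 12–5.
Ahmed vs Rivera: 3+4+6 = 13 for Ahmed, 4 for Rivera — Ahmed by 13–4.
Ahmed vs Aoki: 3+3+6+1 = 13 for Ahmed, 4 for Aoki — Ahmed by 13–4.
Ahmed beats Quinn, Varga, Rivera, Aoki — 4 pairwise wins.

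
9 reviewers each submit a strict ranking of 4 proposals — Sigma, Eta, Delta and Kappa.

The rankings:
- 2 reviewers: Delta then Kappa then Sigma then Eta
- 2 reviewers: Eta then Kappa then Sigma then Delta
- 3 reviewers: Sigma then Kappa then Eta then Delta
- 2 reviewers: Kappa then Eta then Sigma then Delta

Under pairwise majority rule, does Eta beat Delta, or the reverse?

Ballots ranking Eta above Delta: 2 + 3 + 2 = 7.
Ballots ranking Delta above Eta: 9 − 7 = 2.
Eta wins the head-to-head 7–2.

Eta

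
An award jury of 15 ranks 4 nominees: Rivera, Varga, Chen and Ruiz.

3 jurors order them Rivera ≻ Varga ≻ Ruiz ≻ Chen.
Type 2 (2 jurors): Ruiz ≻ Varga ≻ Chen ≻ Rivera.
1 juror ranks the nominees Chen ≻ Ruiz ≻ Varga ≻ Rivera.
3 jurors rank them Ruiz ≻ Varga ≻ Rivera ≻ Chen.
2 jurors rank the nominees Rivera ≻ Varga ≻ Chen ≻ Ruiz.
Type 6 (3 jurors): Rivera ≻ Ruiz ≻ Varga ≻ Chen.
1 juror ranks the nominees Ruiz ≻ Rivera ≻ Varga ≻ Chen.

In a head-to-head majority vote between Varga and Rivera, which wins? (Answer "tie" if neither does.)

Rivera

Ballots ranking Varga above Rivera: 2 + 1 + 3 = 6.
Ballots ranking Rivera above Varga: 15 − 6 = 9.
Rivera wins the head-to-head 9–6.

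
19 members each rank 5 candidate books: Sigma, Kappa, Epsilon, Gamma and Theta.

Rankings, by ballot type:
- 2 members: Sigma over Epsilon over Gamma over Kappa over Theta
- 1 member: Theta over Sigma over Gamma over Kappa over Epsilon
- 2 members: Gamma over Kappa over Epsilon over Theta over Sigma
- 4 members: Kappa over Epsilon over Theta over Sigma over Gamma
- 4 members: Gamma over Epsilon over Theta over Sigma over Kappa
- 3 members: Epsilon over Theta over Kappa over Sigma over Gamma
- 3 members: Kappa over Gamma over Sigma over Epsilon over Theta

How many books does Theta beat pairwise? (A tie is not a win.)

Theta against each rival (19 members):
Theta vs Sigma: Theta preferred on 1+2+4+4+3 = 14 ballots; Theta wins 14–5.
Theta vs Kappa: 8 to 11, Kappa.
Theta vs Epsilon: 1 to 18, Epsilon.
Theta vs Gamma: 1+4+3 = 8 for Theta, 11 for Gamma — Gamma by 11–8.
Theta beats Sigma; loses to Kappa, Epsilon, Gamma — 1 pairwise win.

1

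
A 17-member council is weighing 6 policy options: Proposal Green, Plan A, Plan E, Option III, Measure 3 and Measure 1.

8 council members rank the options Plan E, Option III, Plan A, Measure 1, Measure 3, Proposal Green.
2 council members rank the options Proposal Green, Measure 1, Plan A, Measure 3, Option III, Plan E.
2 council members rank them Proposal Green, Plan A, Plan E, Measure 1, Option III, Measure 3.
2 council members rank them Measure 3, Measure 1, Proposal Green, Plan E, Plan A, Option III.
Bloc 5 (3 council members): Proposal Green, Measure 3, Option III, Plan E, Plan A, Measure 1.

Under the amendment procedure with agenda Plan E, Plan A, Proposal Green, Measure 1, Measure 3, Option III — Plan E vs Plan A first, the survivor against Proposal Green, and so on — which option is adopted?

Option III

Round 1: Plan E vs Plan A — 13–4, Plan E advances.
Round 2: Plan E vs Proposal Green — 8–9, Proposal Green advances.
Round 3: Proposal Green vs Measure 1 — 7–10, Measure 1 advances.
Round 4: Measure 1 vs Measure 3 — 12–5, Measure 1 advances.
Round 5: Measure 1 vs Option III — 6–11, Option III advances.
The agenda winner is Option III.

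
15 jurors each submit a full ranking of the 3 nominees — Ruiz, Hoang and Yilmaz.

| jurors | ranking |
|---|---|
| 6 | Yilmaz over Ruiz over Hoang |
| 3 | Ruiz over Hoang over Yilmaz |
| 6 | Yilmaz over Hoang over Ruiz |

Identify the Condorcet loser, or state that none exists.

Pairwise majorities:
Ruiz vs Hoang: Ruiz preferred on 6+3 = 9 ballots; Ruiz wins 9–6.
Ruiz vs Yilmaz: Yilmaz, 12–3.
Hoang vs Yilmaz: Hoang is ranked higher on 3 ballots, Yilmaz on 12. Yilmaz wins 12–3.
Hoang loses to every other nominee — it is the Condorcet loser.

Hoang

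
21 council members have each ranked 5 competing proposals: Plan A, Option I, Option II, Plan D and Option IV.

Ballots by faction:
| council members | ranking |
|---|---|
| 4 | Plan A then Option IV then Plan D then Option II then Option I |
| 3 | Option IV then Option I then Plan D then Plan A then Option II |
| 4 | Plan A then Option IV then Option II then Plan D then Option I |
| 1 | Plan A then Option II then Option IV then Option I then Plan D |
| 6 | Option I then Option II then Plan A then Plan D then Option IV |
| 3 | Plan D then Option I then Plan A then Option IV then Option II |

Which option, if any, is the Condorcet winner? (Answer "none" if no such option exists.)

Check each pair by majority over 21 ballots:
Plan A vs Option I: 4+4+1 = 9 for Plan A, 12 for Option I — Option I by 12–9.
Plan A vs Option II: Plan A preferred on 4+3+4+1+3 = 15 ballots; Plan A wins 15–6.
Plan A vs Plan D: Plan A is ranked higher on 4+4+1+6 = 15 ballots, Plan D on 6. Plan A wins 15–6.
Plan A vs Option IV: Plan A is ranked higher on 4+4+1+6+3 = 18 ballots, Option IV on 3. Plan A wins 18–3.
Option I vs Option II: Option I is ranked higher on 3+6+3 = 12 ballots, Option II on 9. Option I wins 12–9.
Option I vs Plan D: 10 to 11, Plan D.
Option I vs Option IV: Option I is ranked higher on 6+3 = 9 ballots, Option IV on 12. Option IV wins 12–9.
Option II vs Plan D: Option II is ranked higher on 4+1+6 = 11 ballots, Plan D on 10. Option II wins 11–10.
Option II vs Option IV: 7 to 14, Option IV.
Plan D vs Option IV: 9 to 12, Option IV.
No option is unbeaten: Plan A loses to Option I; Option I loses to Plan D; Option II loses to Plan A; Plan D loses to Plan A; Option IV loses to Plan A. In particular Plan A > Plan D > Option I > Plan A is a majority cycle — no Condorcet winner exists.

none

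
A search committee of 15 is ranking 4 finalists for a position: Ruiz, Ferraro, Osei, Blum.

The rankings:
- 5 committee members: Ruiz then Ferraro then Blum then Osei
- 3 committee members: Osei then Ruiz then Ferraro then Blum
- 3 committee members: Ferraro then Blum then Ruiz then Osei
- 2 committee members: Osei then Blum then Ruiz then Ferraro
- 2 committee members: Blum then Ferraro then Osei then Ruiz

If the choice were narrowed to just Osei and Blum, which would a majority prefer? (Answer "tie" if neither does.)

Ballots ranking Osei above Blum: 3 + 2 = 5.
Ballots ranking Blum above Osei: 15 − 5 = 10.
Blum wins the head-to-head 10–5.

Blum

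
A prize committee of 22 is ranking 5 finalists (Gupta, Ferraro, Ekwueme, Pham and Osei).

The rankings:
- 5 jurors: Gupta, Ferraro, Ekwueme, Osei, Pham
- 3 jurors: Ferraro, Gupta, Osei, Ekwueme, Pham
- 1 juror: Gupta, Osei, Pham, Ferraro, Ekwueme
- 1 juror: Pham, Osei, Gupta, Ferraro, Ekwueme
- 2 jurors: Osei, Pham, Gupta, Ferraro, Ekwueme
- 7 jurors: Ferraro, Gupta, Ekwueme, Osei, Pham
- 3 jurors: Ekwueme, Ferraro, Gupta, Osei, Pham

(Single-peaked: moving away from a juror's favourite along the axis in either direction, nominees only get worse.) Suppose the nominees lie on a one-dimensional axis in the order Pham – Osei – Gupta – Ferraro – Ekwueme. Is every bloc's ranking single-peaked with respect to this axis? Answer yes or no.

Axis positions: Pham=1, Osei=2, Gupta=3, Ferraro=4, Ekwueme=5.
Bloc 1 (peak Gupta at position 3): ranking walks positions 3-4-5-2-1, expanding outward from the peak — single-peaked.
Bloc 2 (peak Ferraro at position 4): ranking walks positions 4-3-2-5-1, expanding outward from the peak — single-peaked.
Bloc 3 (peak Gupta at position 3): ranking walks positions 3-2-1-4-5, expanding outward from the peak — single-peaked.
Bloc 4 (peak Pham at position 1): ranking walks positions 1-2-3-4-5, expanding outward from the peak — single-peaked.
Bloc 5 (peak Osei at position 2): ranking walks positions 2-1-3-4-5, expanding outward from the peak — single-peaked.
Bloc 6 (peak Ferraro at position 4): ranking walks positions 4-3-5-2-1, expanding outward from the peak — single-peaked.
Bloc 7 (peak Ekwueme at position 5): ranking walks positions 5-4-3-2-1, expanding outward from the peak — single-peaked.
Every ranking is single-peaked on this axis.

yes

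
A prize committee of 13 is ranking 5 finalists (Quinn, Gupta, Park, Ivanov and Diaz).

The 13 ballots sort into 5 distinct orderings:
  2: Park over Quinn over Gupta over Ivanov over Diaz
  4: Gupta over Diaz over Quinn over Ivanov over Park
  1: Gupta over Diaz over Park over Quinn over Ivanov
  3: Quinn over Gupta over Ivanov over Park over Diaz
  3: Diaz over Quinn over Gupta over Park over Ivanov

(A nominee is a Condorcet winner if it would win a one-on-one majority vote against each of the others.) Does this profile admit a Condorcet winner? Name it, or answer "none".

none

Check each pair by majority over 13 ballots:
Quinn vs Gupta: Quinn wins 8–5.
Quinn vs Park: Quinn wins 10–3.
Quinn–Ivanov: Quinn 13–0.
Quinn vs Diaz: Diaz, 8–5.
Gupta vs Park: 11 to 2, Gupta.
Gupta vs Ivanov: 2+4+1+3+3 = 13 for Gupta, 0 for Ivanov — Gupta by 13–0.
Gupta vs Diaz: Gupta wins 10–3.
Park vs Ivanov: Park is ranked higher on 2+1+3 = 6 ballots, Ivanov on 7. Ivanov wins 7–6.
Park–Diaz: Diaz 8–5.
Ivanov vs Diaz: 5 to 8, Diaz.
No nominee is unbeaten: Quinn loses to Diaz; Gupta loses to Quinn; Park loses to Quinn; Ivanov loses to Quinn; Diaz loses to Gupta. In particular Quinn > Gupta > Diaz > Quinn is a majority cycle — no Condorcet winner exists.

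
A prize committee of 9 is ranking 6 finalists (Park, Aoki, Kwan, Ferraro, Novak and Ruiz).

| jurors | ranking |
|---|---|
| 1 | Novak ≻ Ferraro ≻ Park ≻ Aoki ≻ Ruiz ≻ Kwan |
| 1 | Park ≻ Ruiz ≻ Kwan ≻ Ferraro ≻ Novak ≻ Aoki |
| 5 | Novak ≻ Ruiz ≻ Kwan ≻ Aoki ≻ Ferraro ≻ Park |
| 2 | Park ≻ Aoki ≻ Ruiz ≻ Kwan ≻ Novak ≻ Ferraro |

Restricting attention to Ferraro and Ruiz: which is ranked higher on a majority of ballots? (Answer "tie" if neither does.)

Ballots ranking Ferraro above Ruiz: 1.
Ballots ranking Ruiz above Ferraro: 9 − 1 = 8.
Ruiz wins the head-to-head 8–1.

Ruiz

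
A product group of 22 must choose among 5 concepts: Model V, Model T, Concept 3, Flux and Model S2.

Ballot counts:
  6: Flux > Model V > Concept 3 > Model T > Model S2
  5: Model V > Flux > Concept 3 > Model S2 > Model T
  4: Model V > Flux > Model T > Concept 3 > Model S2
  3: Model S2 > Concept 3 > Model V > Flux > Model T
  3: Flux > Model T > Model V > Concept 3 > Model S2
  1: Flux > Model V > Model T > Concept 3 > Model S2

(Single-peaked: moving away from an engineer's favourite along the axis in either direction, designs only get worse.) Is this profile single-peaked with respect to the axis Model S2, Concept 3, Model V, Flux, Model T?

yes

Axis positions: Model S2=1, Concept 3=2, Model V=3, Flux=4, Model T=5.
Type 1 (peak Flux at position 4): ranking walks positions 4-3-2-5-1, expanding outward from the peak — single-peaked.
Type 2 (peak Model V at position 3): ranking walks positions 3-4-2-1-5, expanding outward from the peak — single-peaked.
Type 3 (peak Model V at position 3): ranking walks positions 3-4-5-2-1, expanding outward from the peak — single-peaked.
Type 4 (peak Model S2 at position 1): ranking walks positions 1-2-3-4-5, expanding outward from the peak — single-peaked.
Type 5 (peak Flux at position 4): ranking walks positions 4-5-3-2-1, expanding outward from the peak — single-peaked.
Type 6 (peak Flux at position 4): ranking walks positions 4-3-5-2-1, expanding outward from the peak — single-peaked.
Every ranking is single-peaked on this axis.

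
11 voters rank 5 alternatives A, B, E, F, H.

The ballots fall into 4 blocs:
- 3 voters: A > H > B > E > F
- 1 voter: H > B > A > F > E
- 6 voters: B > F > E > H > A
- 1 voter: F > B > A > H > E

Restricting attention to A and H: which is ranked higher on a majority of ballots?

H

Ballots ranking A above H: 3 + 1 = 4.
Ballots ranking H above A: 11 − 4 = 7.
H wins the head-to-head 7–4.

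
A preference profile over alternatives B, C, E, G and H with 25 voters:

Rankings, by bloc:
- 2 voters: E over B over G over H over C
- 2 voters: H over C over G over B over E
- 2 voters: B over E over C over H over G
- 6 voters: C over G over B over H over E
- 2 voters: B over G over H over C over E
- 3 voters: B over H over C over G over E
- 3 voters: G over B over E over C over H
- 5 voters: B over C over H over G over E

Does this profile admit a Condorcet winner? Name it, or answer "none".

Pairwise majorities:
B vs C: B is ranked higher on 2+2+2+3+3+5 = 17 ballots, C on 8. B wins 17–8.
B vs E: 23 for B, 2 for E — B by 23–2.
B vs G: 2+2+2+3+5 = 14 for B, 11 for G — B by 14–11.
B vs H: 23 to 2, B.
C vs E: 18 to 7, C.
C vs G: C preferred on 2+2+6+3+5 = 18 ballots; C wins 18–7.
C vs H: C preferred on 2+6+3+5 = 16 ballots; C wins 16–9.
E vs G: E preferred on 2+2 = 4 ballots; G wins 21–4.
E vs H: 7 to 18, H.
G vs H: 13 to 12, G.
Only B has no losses; B is the Condorcet winner.

B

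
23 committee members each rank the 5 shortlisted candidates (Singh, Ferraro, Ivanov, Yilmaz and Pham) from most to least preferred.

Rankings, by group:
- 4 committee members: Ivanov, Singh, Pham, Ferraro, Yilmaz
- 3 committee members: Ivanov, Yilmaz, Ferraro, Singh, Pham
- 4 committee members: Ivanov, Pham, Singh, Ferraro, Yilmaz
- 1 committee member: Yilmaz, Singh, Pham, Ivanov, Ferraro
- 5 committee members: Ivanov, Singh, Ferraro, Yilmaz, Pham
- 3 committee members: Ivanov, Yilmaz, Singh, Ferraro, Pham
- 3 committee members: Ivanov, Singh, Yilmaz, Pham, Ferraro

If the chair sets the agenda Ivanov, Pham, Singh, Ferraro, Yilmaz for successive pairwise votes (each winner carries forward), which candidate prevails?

Round 1: Ivanov vs Pham — 22–1, Ivanov advances.
Round 2: Ivanov vs Singh — 22–1, Ivanov advances.
Round 3: Ivanov vs Ferraro — 23–0, Ivanov advances.
Round 4: Ivanov vs Yilmaz — 22–1, Ivanov advances.
The agenda winner is Ivanov.

Ivanov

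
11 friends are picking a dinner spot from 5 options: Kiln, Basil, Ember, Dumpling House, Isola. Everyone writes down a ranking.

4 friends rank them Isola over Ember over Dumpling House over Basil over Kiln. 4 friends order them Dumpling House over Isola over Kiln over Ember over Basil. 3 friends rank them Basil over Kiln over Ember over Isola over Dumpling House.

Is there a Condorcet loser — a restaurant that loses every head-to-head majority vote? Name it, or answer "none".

none

Head-to-head results (11 friends):
Kiln vs Basil: Kiln is ranked higher on 4 ballots, Basil on 7. Basil wins 7–4.
Kiln vs Ember: Kiln, 7–4.
Kiln vs Dumpling House: Kiln is ranked higher on 3 ballots, Dumpling House on 8. Dumpling House wins 8–3.
Kiln vs Isola: Isola wins 8–3.
Basil vs Ember: Basil is ranked higher on 3 ballots, Ember on 8. Ember wins 8–3.
Basil–Dumpling House: Dumpling House 8–3.
Basil vs Isola: Isola, 8–3.
Ember vs Dumpling House: Ember, 7–4.
Ember vs Isola: Ember is ranked higher on 3 ballots, Isola on 8. Isola wins 8–3.
Dumpling House vs Isola: 4 for Dumpling House, 7 for Isola — Isola by 7–4.
Every restaurant wins at least one matchup (Kiln beats Ember; Basil beats Kiln; Ember beats Basil; Dumpling House beats Kiln; Isola beats Kiln), so there is no Condorcet loser.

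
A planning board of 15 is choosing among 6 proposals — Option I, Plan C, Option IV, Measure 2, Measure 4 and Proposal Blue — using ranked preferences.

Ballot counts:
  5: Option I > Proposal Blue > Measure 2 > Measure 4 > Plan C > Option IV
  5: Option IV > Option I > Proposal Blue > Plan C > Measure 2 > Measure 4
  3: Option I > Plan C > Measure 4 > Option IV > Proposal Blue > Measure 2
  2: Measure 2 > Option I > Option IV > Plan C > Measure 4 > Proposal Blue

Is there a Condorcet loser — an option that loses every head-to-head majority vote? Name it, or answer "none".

Head-to-head results (15 council members):
Option I–Plan C: Option I 15–0.
Option I vs Option IV: Option I is ranked higher on 5+3+2 = 10 ballots, Option IV on 5. Option I wins 10–5.
Option I vs Measure 2: 13 to 2, Option I.
Option I vs Measure 4: Option I, 15–0.
Option I–Proposal Blue: Option I 15–0.
Plan C–Option IV: Plan C 8–7.
Plan C vs Measure 2: 5+3 = 8 for Plan C, 7 for Measure 2 — Plan C by 8–7.
Plan C vs Measure 4: Plan C is ranked higher on 5+3+2 = 10 ballots, Measure 4 on 5. Plan C wins 10–5.
Plan C vs Proposal Blue: Plan C preferred on 3+2 = 5 ballots; Proposal Blue wins 10–5.
Option IV vs Measure 2: 5+3 = 8 for Option IV, 7 for Measure 2 — Option IV by 8–7.
Option IV vs Measure 4: Option IV is ranked higher on 5+2 = 7 ballots, Measure 4 on 8. Measure 4 wins 8–7.
Option IV vs Proposal Blue: 5+3+2 = 10 for Option IV, 5 for Proposal Blue — Option IV by 10–5.
Measure 2 vs Measure 4: Measure 2 is ranked higher on 5+5+2 = 12 ballots, Measure 4 on 3. Measure 2 wins 12–3.
Measure 2 vs Proposal Blue: 2 to 13, Proposal Blue.
Measure 4–Proposal Blue: Proposal Blue 10–5.
Each option has at least one pairwise win (Option I beats Plan C; Plan C beats Option IV; Option IV beats Measure 2; Measure 2 beats Measure 4; Measure 4 beats Option IV; Proposal Blue beats Plan C) — no Condorcet loser.

none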